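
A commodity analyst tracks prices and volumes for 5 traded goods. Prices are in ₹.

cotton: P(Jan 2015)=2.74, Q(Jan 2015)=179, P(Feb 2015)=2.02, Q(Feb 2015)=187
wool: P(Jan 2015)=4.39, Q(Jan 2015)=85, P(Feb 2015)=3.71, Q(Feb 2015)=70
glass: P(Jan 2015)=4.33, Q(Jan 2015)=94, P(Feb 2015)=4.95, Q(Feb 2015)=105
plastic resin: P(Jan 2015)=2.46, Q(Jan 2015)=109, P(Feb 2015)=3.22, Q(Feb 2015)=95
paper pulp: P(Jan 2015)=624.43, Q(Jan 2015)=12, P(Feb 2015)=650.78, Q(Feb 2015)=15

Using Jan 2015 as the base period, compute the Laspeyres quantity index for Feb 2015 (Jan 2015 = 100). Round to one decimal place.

Laspeyres quantity index uses base-period prices as weights.
ΣP(Jan 2015)·Q(Feb 2015) = 2.74×187 + 4.39×70 + 4.33×105 + 2.46×95 + 624.43×15 = 512.38 + 307.3 + 454.65 + 233.7 + 9366.45 = 10874.48
ΣP(Jan 2015)·Q(Jan 2015) = 2.74×179 + 4.39×85 + 4.33×94 + 2.46×109 + 624.43×12 = 490.46 + 373.15 + 407.02 + 268.14 + 7493.16 = 9031.93
Index = 10874.48 / 9031.93 × 100 = 120.4004

120.4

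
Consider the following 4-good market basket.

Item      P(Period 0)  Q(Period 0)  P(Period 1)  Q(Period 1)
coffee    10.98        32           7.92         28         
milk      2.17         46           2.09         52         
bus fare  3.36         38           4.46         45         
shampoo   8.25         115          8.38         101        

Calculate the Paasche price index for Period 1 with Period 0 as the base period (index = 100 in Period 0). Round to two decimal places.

Paasche price index uses current-period quantities as weights.
ΣP(Period 1)·Q(Period 1) = 7.92×28 + 2.09×52 + 4.46×45 + 8.38×101 = 221.76 + 108.68 + 200.7 + 846.38 = 1377.52
ΣP(Period 0)·Q(Period 1) = 10.98×28 + 2.17×52 + 3.36×45 + 8.25×101 = 307.44 + 112.84 + 151.2 + 833.25 = 1404.73
Index = 1377.52 / 1404.73 × 100 = 98.0630

98.06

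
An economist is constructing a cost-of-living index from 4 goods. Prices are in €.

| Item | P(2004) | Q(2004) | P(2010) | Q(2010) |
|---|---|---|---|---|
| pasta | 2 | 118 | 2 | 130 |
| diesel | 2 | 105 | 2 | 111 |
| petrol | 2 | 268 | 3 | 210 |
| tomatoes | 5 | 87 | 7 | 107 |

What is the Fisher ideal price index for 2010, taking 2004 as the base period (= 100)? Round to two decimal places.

Laspeyres component (base-period weights):
ΣP(2010)Q(2004) = 2×118 + 2×105 + 3×268 + 7×87 = 236 + 210 + 804 + 609 = 1859
ΣP(2004)Q(2004) = 2×118 + 2×105 + 2×268 + 5×87 = 236 + 210 + 536 + 435 = 1417
L = 1859 / 1417 × 100 = 131.1927
Paasche component (current-period weights):
ΣP(2010)Q(2010) = 2×130 + 2×111 + 3×210 + 7×107 = 260 + 222 + 630 + 749 = 1861
ΣP(2004)Q(2010) = 2×130 + 2×111 + 2×210 + 5×107 = 260 + 222 + 420 + 535 = 1437
P = 1861 / 1437 × 100 = 129.5059
Fisher = √(L × P) = √(131.1927 × 129.5059) = 130.3466

130.35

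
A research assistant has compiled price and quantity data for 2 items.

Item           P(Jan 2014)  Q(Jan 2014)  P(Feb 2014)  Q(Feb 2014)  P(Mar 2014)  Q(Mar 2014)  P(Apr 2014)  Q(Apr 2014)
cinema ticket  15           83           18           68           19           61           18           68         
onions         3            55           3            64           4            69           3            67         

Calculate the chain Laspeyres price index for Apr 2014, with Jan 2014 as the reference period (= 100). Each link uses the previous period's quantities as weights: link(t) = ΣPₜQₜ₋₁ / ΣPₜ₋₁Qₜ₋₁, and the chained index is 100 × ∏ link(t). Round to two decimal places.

116.98

Link Jan 2014→Feb 2014:
ΣP(Feb 2014)Q(Jan 2014) = 18×83 + 3×55 = 1494 + 165 = 1659
ΣP(Jan 2014)Q(Jan 2014) = 15×83 + 3×55 = 1245 + 165 = 1410
link = 1659/1410 = 1.176596
Link Feb 2014→Mar 2014:
ΣP(Mar 2014)Q(Feb 2014) = 19×68 + 4×64 = 1292 + 256 = 1548
ΣP(Feb 2014)Q(Feb 2014) = 18×68 + 3×64 = 1224 + 192 = 1416
link = 1548/1416 = 1.093220
Link Mar 2014→Apr 2014:
ΣP(Apr 2014)Q(Mar 2014) = 18×61 + 3×69 = 1098 + 207 = 1305
ΣP(Mar 2014)Q(Mar 2014) = 19×61 + 4×69 = 1159 + 276 = 1435
link = 1305/1435 = 0.909408
Chained index = 100 × 1.176596 × 1.093220 × 0.909408 = 116.9751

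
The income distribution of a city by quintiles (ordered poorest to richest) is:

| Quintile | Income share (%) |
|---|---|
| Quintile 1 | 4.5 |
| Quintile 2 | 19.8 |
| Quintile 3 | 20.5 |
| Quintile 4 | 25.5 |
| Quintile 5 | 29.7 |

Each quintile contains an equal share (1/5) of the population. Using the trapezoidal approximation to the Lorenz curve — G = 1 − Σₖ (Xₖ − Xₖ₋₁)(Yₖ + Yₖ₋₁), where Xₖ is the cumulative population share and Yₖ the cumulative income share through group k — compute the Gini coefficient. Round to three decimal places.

Cumulative income shares Yₖ: 0.0450, 0.2430, 0.4480, 0.7030, 1.0000
Σ (Xₖ−Xₖ₋₁)(Yₖ+Yₖ₋₁) = (1/5)(0.0450+0.0000) + (1/5)(0.2430+0.0450) + (1/5)(0.4480+0.2430) + (1/5)(0.7030+0.4480) + (1/5)(1.0000+0.7030)
  = 0.0090 + 0.0576 + 0.1382 + 0.2302 + 0.3406 = 0.7756
G = 1 − 0.7756 = 0.2244

0.224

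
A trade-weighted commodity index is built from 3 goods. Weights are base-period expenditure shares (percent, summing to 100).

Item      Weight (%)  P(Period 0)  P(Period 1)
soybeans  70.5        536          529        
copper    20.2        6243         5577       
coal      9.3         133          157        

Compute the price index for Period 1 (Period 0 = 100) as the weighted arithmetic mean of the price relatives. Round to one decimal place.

soybeans: 70.5 × (529/536) = 70.5 × 0.986940 = 69.5793
copper: 20.2 × (5577/6243) = 20.2 × 0.893321 = 18.0451
coal: 9.3 × (157/133) = 9.3 × 1.180451 = 10.9782
Index = Σ wᵢ·(p₁ᵢ/p₀ᵢ) = 69.5793 + 18.0451 + 10.9782 = 98.6026

98.6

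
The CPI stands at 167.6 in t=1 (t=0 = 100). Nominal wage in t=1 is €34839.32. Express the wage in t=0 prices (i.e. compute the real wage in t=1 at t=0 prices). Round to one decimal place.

20787.2

Real = Nominal ÷ (Index/100) = 34839.32 ÷ (167.6/100)
     = 34839.32 ÷ 1.676 = 20787.1838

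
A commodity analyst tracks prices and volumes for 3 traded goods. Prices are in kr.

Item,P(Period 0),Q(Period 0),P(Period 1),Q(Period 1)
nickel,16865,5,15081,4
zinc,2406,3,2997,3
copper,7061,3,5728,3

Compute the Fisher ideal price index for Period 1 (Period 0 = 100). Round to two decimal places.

90.17

Laspeyres component (base-period weights):
ΣP(Period 1)Q(Period 0) = 15081×5 + 2997×3 + 5728×3 = 75405 + 8991 + 17184 = 101580
ΣP(Period 0)Q(Period 0) = 16865×5 + 2406×3 + 7061×3 = 84325 + 7218 + 21183 = 112726
L = 101580 / 112726 × 100 = 90.1123
Paasche component (current-period weights):
ΣP(Period 1)Q(Period 1) = 15081×4 + 2997×3 + 5728×3 = 60324 + 8991 + 17184 = 86499
ΣP(Period 0)Q(Period 1) = 16865×4 + 2406×3 + 7061×3 = 67460 + 7218 + 21183 = 95861
P = 86499 / 95861 × 100 = 90.2338
Fisher = √(L × P) = √(90.1123 × 90.2338) = 90.1730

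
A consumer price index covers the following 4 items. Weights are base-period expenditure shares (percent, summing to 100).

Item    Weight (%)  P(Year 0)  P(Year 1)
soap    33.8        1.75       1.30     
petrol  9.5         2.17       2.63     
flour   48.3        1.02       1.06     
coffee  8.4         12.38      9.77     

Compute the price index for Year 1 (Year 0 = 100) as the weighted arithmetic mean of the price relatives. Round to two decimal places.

93.45

soap: 33.8 × (1.30/1.75) = 33.8 × 0.742857 = 25.1086
petrol: 9.5 × (2.63/2.17) = 9.5 × 1.211982 = 11.5138
flour: 48.3 × (1.06/1.02) = 48.3 × 1.039216 = 50.1941
coffee: 8.4 × (9.77/12.38) = 8.4 × 0.789176 = 6.6291
Index = Σ wᵢ·(p₁ᵢ/p₀ᵢ) = 25.1086 + 11.5138 + 50.1941 + 6.6291 = 93.4456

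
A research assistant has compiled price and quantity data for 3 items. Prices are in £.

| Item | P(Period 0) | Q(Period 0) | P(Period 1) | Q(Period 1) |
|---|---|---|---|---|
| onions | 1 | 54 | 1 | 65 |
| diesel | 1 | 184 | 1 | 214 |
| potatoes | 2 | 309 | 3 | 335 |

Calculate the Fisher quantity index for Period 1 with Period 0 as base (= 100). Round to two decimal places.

Laspeyres component (base-period weights):
ΣP(Period 0)Q(Period 1) = 1×65 + 1×214 + 2×335 = 65 + 214 + 670 = 949
ΣP(Period 0)Q(Period 0) = 1×54 + 1×184 + 2×309 = 54 + 184 + 618 = 856
L = 949 / 856 × 100 = 110.8645
Paasche component (current-period weights):
ΣP(Period 1)Q(Period 1) = 1×65 + 1×214 + 3×335 = 65 + 214 + 1005 = 1284
ΣP(Period 1)Q(Period 0) = 1×54 + 1×184 + 3×309 = 54 + 184 + 927 = 1165
P = 1284 / 1165 × 100 = 110.2146
Fisher = √(L × P) = √(110.8645 × 110.2146) = 110.5391

110.54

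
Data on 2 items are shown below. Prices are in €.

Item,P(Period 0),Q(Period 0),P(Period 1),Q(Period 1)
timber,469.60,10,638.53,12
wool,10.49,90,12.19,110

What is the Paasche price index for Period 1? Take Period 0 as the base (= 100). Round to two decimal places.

Paasche price index uses current-period quantities as weights.
ΣP(Period 1)·Q(Period 1) = 638.53×12 + 12.19×110 = 7662.36 + 1340.9 = 9003.26
ΣP(Period 0)·Q(Period 1) = 469.60×12 + 10.49×110 = 5635.2 + 1153.9 = 6789.1
Index = 9003.26 / 6789.1 × 100 = 132.6135

132.61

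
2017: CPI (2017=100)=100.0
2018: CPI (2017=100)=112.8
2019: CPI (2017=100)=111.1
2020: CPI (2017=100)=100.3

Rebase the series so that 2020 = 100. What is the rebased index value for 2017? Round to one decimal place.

Rebased(2017) = 100.0 / 100.3 × 100 = 99.7009

99.7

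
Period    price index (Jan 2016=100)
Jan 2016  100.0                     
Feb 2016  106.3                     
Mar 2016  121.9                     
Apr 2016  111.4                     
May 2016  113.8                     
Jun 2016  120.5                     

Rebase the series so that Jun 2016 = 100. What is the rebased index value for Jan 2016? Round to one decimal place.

Rebased(Jan 2016) = 100.0 / 120.5 × 100 = 82.9876

83.0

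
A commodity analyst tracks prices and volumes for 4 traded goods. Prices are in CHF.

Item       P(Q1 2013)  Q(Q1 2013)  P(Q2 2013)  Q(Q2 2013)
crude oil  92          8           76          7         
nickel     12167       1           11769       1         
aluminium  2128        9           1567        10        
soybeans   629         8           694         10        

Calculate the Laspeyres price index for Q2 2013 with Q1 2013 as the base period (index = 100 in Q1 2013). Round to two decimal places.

86.37

Laspeyres price index uses base-period quantities as weights.
ΣP(Q2 2013)·Q(Q1 2013) = 76×8 + 11769×1 + 1567×9 + 694×8 = 608 + 11769 + 14103 + 5552 = 32032
ΣP(Q1 2013)·Q(Q1 2013) = 92×8 + 12167×1 + 2128×9 + 629×8 = 736 + 12167 + 19152 + 5032 = 37087
Index = 32032 / 37087 × 100 = 86.3699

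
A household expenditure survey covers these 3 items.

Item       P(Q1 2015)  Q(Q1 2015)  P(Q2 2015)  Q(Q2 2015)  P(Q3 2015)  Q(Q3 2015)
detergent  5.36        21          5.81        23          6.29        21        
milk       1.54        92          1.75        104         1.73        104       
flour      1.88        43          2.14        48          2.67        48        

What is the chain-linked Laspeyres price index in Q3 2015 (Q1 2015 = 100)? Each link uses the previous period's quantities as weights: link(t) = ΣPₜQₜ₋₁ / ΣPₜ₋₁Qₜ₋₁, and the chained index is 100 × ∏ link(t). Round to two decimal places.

Link Q1 2015→Q2 2015:
ΣP(Q2 2015)Q(Q1 2015) = 5.81×21 + 1.75×92 + 2.14×43 = 122.01 + 161 + 92.02 = 375.03
ΣP(Q1 2015)Q(Q1 2015) = 5.36×21 + 1.54×92 + 1.88×43 = 112.56 + 141.68 + 80.84 = 335.08
link = 375.03/335.08 = 1.119225
Link Q2 2015→Q3 2015:
ΣP(Q3 2015)Q(Q2 2015) = 6.29×23 + 1.73×104 + 2.67×48 = 144.67 + 179.92 + 128.16 = 452.75
ΣP(Q2 2015)Q(Q2 2015) = 5.81×23 + 1.75×104 + 2.14×48 = 133.63 + 182 + 102.72 = 418.35
link = 452.75/418.35 = 1.082228
Chained index = 100 × 1.119225 × 1.082228 = 121.1257

121.13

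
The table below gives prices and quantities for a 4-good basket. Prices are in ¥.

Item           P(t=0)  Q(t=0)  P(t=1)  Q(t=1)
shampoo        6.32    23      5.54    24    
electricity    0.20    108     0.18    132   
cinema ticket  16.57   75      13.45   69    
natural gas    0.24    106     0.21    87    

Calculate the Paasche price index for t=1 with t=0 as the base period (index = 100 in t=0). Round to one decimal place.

82.2

Paasche price index uses current-period quantities as weights.
ΣP(t=1)·Q(t=1) = 5.54×24 + 0.18×132 + 13.45×69 + 0.21×87 = 132.96 + 23.76 + 928.05 + 18.27 = 1103.04
ΣP(t=0)·Q(t=1) = 6.32×24 + 0.20×132 + 16.57×69 + 0.24×87 = 151.68 + 26.4 + 1143.33 + 20.88 = 1342.29
Index = 1103.04 / 1342.29 × 100 = 82.1760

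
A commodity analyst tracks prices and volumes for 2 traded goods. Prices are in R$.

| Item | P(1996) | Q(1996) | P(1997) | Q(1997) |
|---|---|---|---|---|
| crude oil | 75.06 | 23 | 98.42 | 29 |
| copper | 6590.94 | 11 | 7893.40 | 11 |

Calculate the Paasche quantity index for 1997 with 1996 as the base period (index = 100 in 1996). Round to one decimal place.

Paasche quantity index uses current-period prices as weights.
ΣP(1997)·Q(1997) = 98.42×29 + 7893.40×11 = 2854.18 + 86827.4 = 89681.58
ΣP(1997)·Q(1996) = 98.42×23 + 7893.40×11 = 2263.66 + 86827.4 = 89091.06
Index = 89681.58 / 89091.06 × 100 = 100.6628

100.7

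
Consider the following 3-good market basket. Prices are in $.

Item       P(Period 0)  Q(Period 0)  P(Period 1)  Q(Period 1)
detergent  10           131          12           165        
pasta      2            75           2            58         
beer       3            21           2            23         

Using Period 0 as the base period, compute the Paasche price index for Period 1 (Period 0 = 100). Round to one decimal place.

116.7

Paasche price index uses current-period quantities as weights.
ΣP(Period 1)·Q(Period 1) = 12×165 + 2×58 + 2×23 = 1980 + 116 + 46 = 2142
ΣP(Period 0)·Q(Period 1) = 10×165 + 2×58 + 3×23 = 1650 + 116 + 69 = 1835
Index = 2142 / 1835 × 100 = 116.7302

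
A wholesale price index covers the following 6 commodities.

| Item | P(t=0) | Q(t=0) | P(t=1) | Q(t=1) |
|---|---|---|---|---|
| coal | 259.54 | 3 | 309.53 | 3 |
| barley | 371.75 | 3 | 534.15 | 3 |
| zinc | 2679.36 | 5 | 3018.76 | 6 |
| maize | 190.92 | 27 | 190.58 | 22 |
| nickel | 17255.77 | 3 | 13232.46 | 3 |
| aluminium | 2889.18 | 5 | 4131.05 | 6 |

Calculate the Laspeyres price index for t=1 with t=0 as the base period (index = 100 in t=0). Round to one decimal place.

Laspeyres price index uses base-period quantities as weights.
ΣP(t=1)·Q(t=0) = 309.53×3 + 534.15×3 + 3018.76×5 + 190.58×27 + 13232.46×3 + 4131.05×5 = 928.59 + 1602.45 + 15093.8 + 5145.66 + 39697.38 + 20655.25 = 83123.13
ΣP(t=0)·Q(t=0) = 259.54×3 + 371.75×3 + 2679.36×5 + 190.92×27 + 17255.77×3 + 2889.18×5 = 778.62 + 1115.25 + 13396.8 + 5154.84 + 51767.31 + 14445.9 = 86658.72
Index = 83123.13 / 86658.72 × 100 = 95.9201

95.9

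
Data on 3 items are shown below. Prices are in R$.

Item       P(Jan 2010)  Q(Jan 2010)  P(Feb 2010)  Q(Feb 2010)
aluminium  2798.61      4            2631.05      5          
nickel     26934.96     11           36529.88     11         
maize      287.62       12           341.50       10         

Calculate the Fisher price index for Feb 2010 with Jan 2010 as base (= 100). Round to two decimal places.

Laspeyres component (base-period weights):
ΣP(Feb 2010)Q(Jan 2010) = 2631.05×4 + 36529.88×11 + 341.50×12 = 10524.2 + 401828.68 + 4098 = 416450.88
ΣP(Jan 2010)Q(Jan 2010) = 2798.61×4 + 26934.96×11 + 287.62×12 = 11194.44 + 296284.56 + 3451.44 = 310930.44
L = 416450.88 / 310930.44 × 100 = 133.9370
Paasche component (current-period weights):
ΣP(Feb 2010)Q(Feb 2010) = 2631.05×5 + 36529.88×11 + 341.50×10 = 13155.25 + 401828.68 + 3415 = 418398.93
ΣP(Jan 2010)Q(Feb 2010) = 2798.61×5 + 26934.96×11 + 287.62×10 = 13993.05 + 296284.56 + 2876.2 = 313153.81
P = 418398.93 / 313153.81 × 100 = 133.6081
Fisher = √(L × P) = √(133.9370 × 133.6081) = 133.7725

133.77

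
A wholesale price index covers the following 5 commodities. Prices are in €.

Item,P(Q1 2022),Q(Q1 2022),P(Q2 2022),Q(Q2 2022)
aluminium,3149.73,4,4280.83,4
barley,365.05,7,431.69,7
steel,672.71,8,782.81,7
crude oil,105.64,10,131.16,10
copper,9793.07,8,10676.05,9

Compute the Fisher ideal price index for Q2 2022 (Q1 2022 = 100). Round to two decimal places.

113.00

Laspeyres component (base-period weights):
ΣP(Q2 2022)Q(Q1 2022) = 4280.83×4 + 431.69×7 + 782.81×8 + 131.16×10 + 10676.05×8 = 17123.32 + 3021.83 + 6262.48 + 1311.6 + 85408.4 = 113127.63
ΣP(Q1 2022)Q(Q1 2022) = 3149.73×4 + 365.05×7 + 672.71×8 + 105.64×10 + 9793.07×8 = 12598.92 + 2555.35 + 5381.68 + 1056.4 + 78344.56 = 99936.91
L = 113127.63 / 99936.91 × 100 = 113.1990
Paasche component (current-period weights):
ΣP(Q2 2022)Q(Q2 2022) = 4280.83×4 + 431.69×7 + 782.81×7 + 131.16×10 + 10676.05×9 = 17123.32 + 3021.83 + 5479.67 + 1311.6 + 96084.45 = 123020.87
ΣP(Q1 2022)Q(Q2 2022) = 3149.73×4 + 365.05×7 + 672.71×7 + 105.64×10 + 9793.07×9 = 12598.92 + 2555.35 + 4708.97 + 1056.4 + 88137.63 = 109057.27
P = 123020.87 / 109057.27 × 100 = 112.8039
Fisher = √(L × P) = √(113.1990 × 112.8039) = 113.0013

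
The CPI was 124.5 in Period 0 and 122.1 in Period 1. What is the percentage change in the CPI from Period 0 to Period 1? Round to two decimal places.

-1.93%

Change = (122.1 − 124.5) / 124.5 × 100
       = -2.4 / 124.5 × 100 = -1.9277%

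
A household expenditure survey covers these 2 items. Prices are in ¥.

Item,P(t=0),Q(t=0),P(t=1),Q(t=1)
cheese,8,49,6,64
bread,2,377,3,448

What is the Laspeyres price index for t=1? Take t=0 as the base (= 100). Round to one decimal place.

Laspeyres price index uses base-period quantities as weights.
ΣP(t=1)·Q(t=0) = 6×49 + 3×377 = 294 + 1131 = 1425
ΣP(t=0)·Q(t=0) = 8×49 + 2×377 = 392 + 754 = 1146
Index = 1425 / 1146 × 100 = 124.3455

124.3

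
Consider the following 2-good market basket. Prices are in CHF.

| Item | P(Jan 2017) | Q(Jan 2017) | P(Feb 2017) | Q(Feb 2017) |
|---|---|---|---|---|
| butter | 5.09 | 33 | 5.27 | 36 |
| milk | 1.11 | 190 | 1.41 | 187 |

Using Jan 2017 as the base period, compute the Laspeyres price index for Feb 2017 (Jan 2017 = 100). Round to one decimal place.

Laspeyres price index uses base-period quantities as weights.
ΣP(Feb 2017)·Q(Jan 2017) = 5.27×33 + 1.41×190 = 173.91 + 267.9 = 441.81
ΣP(Jan 2017)·Q(Jan 2017) = 5.09×33 + 1.11×190 = 167.97 + 210.9 = 378.87
Index = 441.81 / 378.87 × 100 = 116.6126

116.6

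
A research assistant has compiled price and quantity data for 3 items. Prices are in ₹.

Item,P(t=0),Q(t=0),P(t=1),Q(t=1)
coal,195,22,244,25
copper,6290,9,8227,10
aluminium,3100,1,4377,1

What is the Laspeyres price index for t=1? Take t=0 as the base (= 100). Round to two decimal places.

Laspeyres price index uses base-period quantities as weights.
ΣP(t=1)·Q(t=0) = 244×22 + 8227×9 + 4377×1 = 5368 + 74043 + 4377 = 83788
ΣP(t=0)·Q(t=0) = 195×22 + 6290×9 + 3100×1 = 4290 + 56610 + 3100 = 64000
Index = 83788 / 64000 × 100 = 130.9187

130.92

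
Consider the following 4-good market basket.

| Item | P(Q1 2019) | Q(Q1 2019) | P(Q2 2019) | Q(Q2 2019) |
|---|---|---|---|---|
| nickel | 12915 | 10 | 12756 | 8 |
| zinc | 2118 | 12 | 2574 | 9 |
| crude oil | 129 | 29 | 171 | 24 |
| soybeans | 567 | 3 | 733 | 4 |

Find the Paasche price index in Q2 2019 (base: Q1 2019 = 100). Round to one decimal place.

103.5

Paasche price index uses current-period quantities as weights.
ΣP(Q2 2019)·Q(Q2 2019) = 12756×8 + 2574×9 + 171×24 + 733×4 = 102048 + 23166 + 4104 + 2932 = 132250
ΣP(Q1 2019)·Q(Q2 2019) = 12915×8 + 2118×9 + 129×24 + 567×4 = 103320 + 19062 + 3096 + 2268 = 127746
Index = 132250 / 127746 × 100 = 103.5257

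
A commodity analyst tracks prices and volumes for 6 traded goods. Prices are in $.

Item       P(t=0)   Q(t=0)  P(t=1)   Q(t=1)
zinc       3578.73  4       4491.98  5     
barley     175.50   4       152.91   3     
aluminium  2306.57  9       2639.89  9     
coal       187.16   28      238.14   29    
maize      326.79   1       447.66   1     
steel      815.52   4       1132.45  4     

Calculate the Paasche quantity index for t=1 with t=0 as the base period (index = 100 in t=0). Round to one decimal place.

108.5

Paasche quantity index uses current-period prices as weights.
ΣP(t=1)·Q(t=1) = 4491.98×5 + 152.91×3 + 2639.89×9 + 238.14×29 + 447.66×1 + 1132.45×4 = 22459.9 + 458.73 + 23759.01 + 6906.06 + 447.66 + 4529.8 = 58561.16
ΣP(t=1)·Q(t=0) = 4491.98×4 + 152.91×4 + 2639.89×9 + 238.14×28 + 447.66×1 + 1132.45×4 = 17967.92 + 611.64 + 23759.01 + 6667.92 + 447.66 + 4529.8 = 53983.95
Index = 58561.16 / 53983.95 × 100 = 108.4788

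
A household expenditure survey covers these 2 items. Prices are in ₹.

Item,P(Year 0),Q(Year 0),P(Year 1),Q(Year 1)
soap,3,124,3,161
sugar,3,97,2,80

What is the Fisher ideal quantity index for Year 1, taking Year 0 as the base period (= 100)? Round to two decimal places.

Laspeyres component (base-period weights):
ΣP(Year 0)Q(Year 1) = 3×161 + 3×80 = 483 + 240 = 723
ΣP(Year 0)Q(Year 0) = 3×124 + 3×97 = 372 + 291 = 663
L = 723 / 663 × 100 = 109.0498
Paasche component (current-period weights):
ΣP(Year 1)Q(Year 1) = 3×161 + 2×80 = 483 + 160 = 643
ΣP(Year 1)Q(Year 0) = 3×124 + 2×97 = 372 + 194 = 566
P = 643 / 566 × 100 = 113.6042
Fisher = √(L × P) = √(109.0498 × 113.6042) = 111.3037

111.30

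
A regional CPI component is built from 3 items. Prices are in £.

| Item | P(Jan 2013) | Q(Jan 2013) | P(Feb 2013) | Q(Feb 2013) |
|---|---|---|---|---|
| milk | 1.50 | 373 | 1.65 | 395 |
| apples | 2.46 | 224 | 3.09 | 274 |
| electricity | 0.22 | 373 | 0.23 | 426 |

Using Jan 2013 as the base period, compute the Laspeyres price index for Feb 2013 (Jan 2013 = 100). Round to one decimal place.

116.8

Laspeyres price index uses base-period quantities as weights.
ΣP(Feb 2013)·Q(Jan 2013) = 1.65×373 + 3.09×224 + 0.23×373 = 615.45 + 692.16 + 85.79 = 1393.4
ΣP(Jan 2013)·Q(Jan 2013) = 1.50×373 + 2.46×224 + 0.22×373 = 559.5 + 551.04 + 82.06 = 1192.6
Index = 1393.4 / 1192.6 × 100 = 116.8372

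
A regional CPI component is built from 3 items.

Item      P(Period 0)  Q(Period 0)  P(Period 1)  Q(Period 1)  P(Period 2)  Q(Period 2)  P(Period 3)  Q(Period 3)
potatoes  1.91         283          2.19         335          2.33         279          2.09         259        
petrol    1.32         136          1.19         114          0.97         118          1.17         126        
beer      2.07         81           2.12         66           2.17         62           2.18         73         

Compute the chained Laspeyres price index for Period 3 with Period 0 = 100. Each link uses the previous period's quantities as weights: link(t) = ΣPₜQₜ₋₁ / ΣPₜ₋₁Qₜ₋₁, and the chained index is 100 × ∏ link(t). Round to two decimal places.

Link Period 0→Period 1:
ΣP(Period 1)Q(Period 0) = 2.19×283 + 1.19×136 + 2.12×81 = 619.77 + 161.84 + 171.72 = 953.33
ΣP(Period 0)Q(Period 0) = 1.91×283 + 1.32×136 + 2.07×81 = 540.53 + 179.52 + 167.67 = 887.72
link = 953.33/887.72 = 1.073908
Link Period 1→Period 2:
ΣP(Period 2)Q(Period 1) = 2.33×335 + 0.97×114 + 2.17×66 = 780.55 + 110.58 + 143.22 = 1034.35
ΣP(Period 1)Q(Period 1) = 2.19×335 + 1.19×114 + 2.12×66 = 733.65 + 135.66 + 139.92 = 1009.23
link = 1034.35/1009.23 = 1.024890
Link Period 2→Period 3:
ΣP(Period 3)Q(Period 2) = 2.09×279 + 1.17×118 + 2.18×62 = 583.11 + 138.06 + 135.16 = 856.33
ΣP(Period 2)Q(Period 2) = 2.33×279 + 0.97×118 + 2.17×62 = 650.07 + 114.46 + 134.54 = 899.07
link = 856.33/899.07 = 0.952462
Chained index = 100 × 1.073908 × 1.024890 × 0.952462 = 104.8316

104.83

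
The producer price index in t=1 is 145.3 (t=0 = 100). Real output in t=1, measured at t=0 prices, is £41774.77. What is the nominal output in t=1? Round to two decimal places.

60698.74

Nominal = Real × (Index/100) = 41774.77 × (145.3/100)
        = 41774.77 × 1.453 = 60698.7408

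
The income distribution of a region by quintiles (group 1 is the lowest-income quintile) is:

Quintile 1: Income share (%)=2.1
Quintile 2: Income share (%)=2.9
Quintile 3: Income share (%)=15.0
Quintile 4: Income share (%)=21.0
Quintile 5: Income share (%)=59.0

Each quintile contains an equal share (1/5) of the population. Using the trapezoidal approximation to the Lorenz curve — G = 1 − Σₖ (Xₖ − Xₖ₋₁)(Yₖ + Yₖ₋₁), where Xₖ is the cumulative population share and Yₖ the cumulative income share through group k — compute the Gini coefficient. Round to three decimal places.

Cumulative income shares Yₖ: 0.0210, 0.0500, 0.2000, 0.4100, 1.0000
Σ (Xₖ−Xₖ₋₁)(Yₖ+Yₖ₋₁) = (1/5)(0.0210+0.0000) + (1/5)(0.0500+0.0210) + (1/5)(0.2000+0.0500) + (1/5)(0.4100+0.2000) + (1/5)(1.0000+0.4100)
  = 0.0042 + 0.0142 + 0.0500 + 0.1220 + 0.2820 = 0.4724
G = 1 − 0.4724 = 0.5276

0.528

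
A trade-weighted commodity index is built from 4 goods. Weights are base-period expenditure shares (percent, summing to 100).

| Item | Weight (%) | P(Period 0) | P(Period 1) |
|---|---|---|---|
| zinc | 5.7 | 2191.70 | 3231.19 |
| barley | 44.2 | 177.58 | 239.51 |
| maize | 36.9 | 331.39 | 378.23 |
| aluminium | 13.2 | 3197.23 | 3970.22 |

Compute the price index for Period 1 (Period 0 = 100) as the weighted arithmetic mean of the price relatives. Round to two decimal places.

126.52

zinc: 5.7 × (3231.19/2191.70) = 5.7 × 1.474285 = 8.4034
barley: 44.2 × (239.51/177.58) = 44.2 × 1.348744 = 59.6145
maize: 36.9 × (378.23/331.39) = 36.9 × 1.141344 = 42.1156
aluminium: 13.2 × (3970.22/3197.23) = 13.2 × 1.241769 = 16.3913
Index = Σ wᵢ·(p₁ᵢ/p₀ᵢ) = 8.4034 + 59.6145 + 42.1156 + 16.3913 = 126.5249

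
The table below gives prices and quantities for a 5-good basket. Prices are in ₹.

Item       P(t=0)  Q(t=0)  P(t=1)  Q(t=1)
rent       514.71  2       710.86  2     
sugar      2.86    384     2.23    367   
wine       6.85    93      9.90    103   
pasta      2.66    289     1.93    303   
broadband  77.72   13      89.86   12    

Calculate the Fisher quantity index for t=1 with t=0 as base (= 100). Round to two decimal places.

99.76

Laspeyres component (base-period weights):
ΣP(t=0)Q(t=1) = 514.71×2 + 2.86×367 + 6.85×103 + 2.66×303 + 77.72×12 = 1029.42 + 1049.62 + 705.55 + 805.98 + 932.64 = 4523.21
ΣP(t=0)Q(t=0) = 514.71×2 + 2.86×384 + 6.85×93 + 2.66×289 + 77.72×13 = 1029.42 + 1098.24 + 637.05 + 768.74 + 1010.36 = 4543.81
L = 4523.21 / 4543.81 × 100 = 99.5466
Paasche component (current-period weights):
ΣP(t=1)Q(t=1) = 710.86×2 + 2.23×367 + 9.90×103 + 1.93×303 + 89.86×12 = 1421.72 + 818.41 + 1019.7 + 584.79 + 1078.32 = 4922.94
ΣP(t=1)Q(t=0) = 710.86×2 + 2.23×384 + 9.90×93 + 1.93×289 + 89.86×13 = 1421.72 + 856.32 + 920.7 + 557.77 + 1168.18 = 4924.69
P = 4922.94 / 4924.69 × 100 = 99.9645
Fisher = √(L × P) = √(99.5466 × 99.9645) = 99.7553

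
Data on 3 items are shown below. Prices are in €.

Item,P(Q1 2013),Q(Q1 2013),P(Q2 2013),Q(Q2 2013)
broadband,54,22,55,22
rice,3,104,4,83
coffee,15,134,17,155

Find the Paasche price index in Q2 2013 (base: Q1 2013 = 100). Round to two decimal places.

Paasche price index uses current-period quantities as weights.
ΣP(Q2 2013)·Q(Q2 2013) = 55×22 + 4×83 + 17×155 = 1210 + 332 + 2635 = 4177
ΣP(Q1 2013)·Q(Q2 2013) = 54×22 + 3×83 + 15×155 = 1188 + 249 + 2325 = 3762
Index = 4177 / 3762 × 100 = 111.0314

111.03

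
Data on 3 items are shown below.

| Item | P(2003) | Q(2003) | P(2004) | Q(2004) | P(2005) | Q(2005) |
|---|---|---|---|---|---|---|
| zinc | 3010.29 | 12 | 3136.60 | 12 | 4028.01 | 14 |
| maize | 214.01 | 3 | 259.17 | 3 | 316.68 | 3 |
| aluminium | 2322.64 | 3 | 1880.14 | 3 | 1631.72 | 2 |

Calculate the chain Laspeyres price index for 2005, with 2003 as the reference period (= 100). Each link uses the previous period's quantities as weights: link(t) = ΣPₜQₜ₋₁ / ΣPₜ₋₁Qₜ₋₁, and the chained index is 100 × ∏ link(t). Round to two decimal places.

Link 2003→2004:
ΣP(2004)Q(2003) = 3136.60×12 + 259.17×3 + 1880.14×3 = 37639.2 + 777.51 + 5640.42 = 44057.13
ΣP(2003)Q(2003) = 3010.29×12 + 214.01×3 + 2322.64×3 = 36123.48 + 642.03 + 6967.92 = 43733.43
link = 44057.13/43733.43 = 1.007402
Link 2004→2005:
ΣP(2005)Q(2004) = 4028.01×12 + 316.68×3 + 1631.72×3 = 48336.12 + 950.04 + 4895.16 = 54181.32
ΣP(2004)Q(2004) = 3136.60×12 + 259.17×3 + 1880.14×3 = 37639.2 + 777.51 + 5640.42 = 44057.13
link = 54181.32/44057.13 = 1.229797
Chained index = 100 × 1.007402 × 1.229797 = 123.8899

123.89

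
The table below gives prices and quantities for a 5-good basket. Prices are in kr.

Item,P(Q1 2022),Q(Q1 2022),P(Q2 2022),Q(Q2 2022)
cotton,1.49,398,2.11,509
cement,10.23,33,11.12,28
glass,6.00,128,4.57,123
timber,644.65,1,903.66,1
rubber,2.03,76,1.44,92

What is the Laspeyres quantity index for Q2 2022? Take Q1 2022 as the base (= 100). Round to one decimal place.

104.7

Laspeyres quantity index uses base-period prices as weights.
ΣP(Q1 2022)·Q(Q2 2022) = 1.49×509 + 10.23×28 + 6.00×123 + 644.65×1 + 2.03×92 = 758.41 + 286.44 + 738 + 644.65 + 186.76 = 2614.26
ΣP(Q1 2022)·Q(Q1 2022) = 1.49×398 + 10.23×33 + 6.00×128 + 644.65×1 + 2.03×76 = 593.02 + 337.59 + 768 + 644.65 + 154.28 = 2497.54
Index = 2614.26 / 2497.54 × 100 = 104.6734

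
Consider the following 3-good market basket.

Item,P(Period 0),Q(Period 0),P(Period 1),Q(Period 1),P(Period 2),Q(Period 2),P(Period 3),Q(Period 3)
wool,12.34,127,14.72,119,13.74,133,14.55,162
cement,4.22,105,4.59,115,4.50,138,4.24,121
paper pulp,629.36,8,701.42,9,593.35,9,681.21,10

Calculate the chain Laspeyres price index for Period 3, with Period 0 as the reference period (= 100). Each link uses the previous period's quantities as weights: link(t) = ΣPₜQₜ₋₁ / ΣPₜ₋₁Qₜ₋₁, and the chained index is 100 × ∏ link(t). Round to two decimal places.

109.48

Link Period 0→Period 1:
ΣP(Period 1)Q(Period 0) = 14.72×127 + 4.59×105 + 701.42×8 = 1869.44 + 481.95 + 5611.36 = 7962.75
ΣP(Period 0)Q(Period 0) = 12.34×127 + 4.22×105 + 629.36×8 = 1567.18 + 443.1 + 5034.88 = 7045.16
link = 7962.75/7045.16 = 1.130244
Link Period 1→Period 2:
ΣP(Period 2)Q(Period 1) = 13.74×119 + 4.50×115 + 593.35×9 = 1635.06 + 517.5 + 5340.15 = 7492.71
ΣP(Period 1)Q(Period 1) = 14.72×119 + 4.59×115 + 701.42×9 = 1751.68 + 527.85 + 6312.78 = 8592.31
link = 7492.71/8592.31 = 0.872025
Link Period 2→Period 3:
ΣP(Period 3)Q(Period 2) = 14.55×133 + 4.24×138 + 681.21×9 = 1935.15 + 585.12 + 6130.89 = 8651.16
ΣP(Period 2)Q(Period 2) = 13.74×133 + 4.50×138 + 593.35×9 = 1827.42 + 621 + 5340.15 = 7788.57
link = 8651.16/7788.57 = 1.110751
Chained index = 100 × 1.130244 × 0.872025 × 1.110751 = 109.4757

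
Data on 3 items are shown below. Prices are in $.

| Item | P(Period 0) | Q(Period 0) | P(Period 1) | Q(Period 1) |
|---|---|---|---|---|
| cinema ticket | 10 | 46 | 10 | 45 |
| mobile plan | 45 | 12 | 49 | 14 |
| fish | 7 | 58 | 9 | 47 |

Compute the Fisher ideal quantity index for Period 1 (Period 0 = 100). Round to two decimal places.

Laspeyres component (base-period weights):
ΣP(Period 0)Q(Period 1) = 10×45 + 45×14 + 7×47 = 450 + 630 + 329 = 1409
ΣP(Period 0)Q(Period 0) = 10×46 + 45×12 + 7×58 = 460 + 540 + 406 = 1406
L = 1409 / 1406 × 100 = 100.2134
Paasche component (current-period weights):
ΣP(Period 1)Q(Period 1) = 10×45 + 49×14 + 9×47 = 450 + 686 + 423 = 1559
ΣP(Period 1)Q(Period 0) = 10×46 + 49×12 + 9×58 = 460 + 588 + 522 = 1570
P = 1559 / 1570 × 100 = 99.2994
Fisher = √(L × P) = √(100.2134 × 99.2994) = 99.7553

99.76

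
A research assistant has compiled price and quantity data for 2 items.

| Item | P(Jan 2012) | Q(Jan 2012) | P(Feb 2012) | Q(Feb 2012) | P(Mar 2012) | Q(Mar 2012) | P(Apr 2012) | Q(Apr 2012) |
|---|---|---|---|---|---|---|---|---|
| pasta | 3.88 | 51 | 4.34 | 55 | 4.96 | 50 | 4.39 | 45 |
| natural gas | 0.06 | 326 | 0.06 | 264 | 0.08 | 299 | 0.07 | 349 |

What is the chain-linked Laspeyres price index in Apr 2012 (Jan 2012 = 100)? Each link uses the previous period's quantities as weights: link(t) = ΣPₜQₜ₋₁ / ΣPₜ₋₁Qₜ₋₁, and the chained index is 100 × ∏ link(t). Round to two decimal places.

Link Jan 2012→Feb 2012:
ΣP(Feb 2012)Q(Jan 2012) = 4.34×51 + 0.06×326 = 221.34 + 19.56 = 240.9
ΣP(Jan 2012)Q(Jan 2012) = 3.88×51 + 0.06×326 = 197.88 + 19.56 = 217.44
link = 240.9/217.44 = 1.107892
Link Feb 2012→Mar 2012:
ΣP(Mar 2012)Q(Feb 2012) = 4.96×55 + 0.08×264 = 272.8 + 21.12 = 293.92
ΣP(Feb 2012)Q(Feb 2012) = 4.34×55 + 0.06×264 = 238.7 + 15.84 = 254.54
link = 293.92/254.54 = 1.154710
Link Mar 2012→Apr 2012:
ΣP(Apr 2012)Q(Mar 2012) = 4.39×50 + 0.07×299 = 219.5 + 20.93 = 240.43
ΣP(Mar 2012)Q(Mar 2012) = 4.96×50 + 0.08×299 = 248 + 23.92 = 271.92
link = 240.43/271.92 = 0.884194
Chained index = 100 × 1.107892 × 1.154710 × 0.884194 = 113.1144

113.11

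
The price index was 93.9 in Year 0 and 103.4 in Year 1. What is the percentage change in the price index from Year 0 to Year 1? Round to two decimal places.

10.12%

Change = (103.4 − 93.9) / 93.9 × 100
       = 9.5 / 93.9 × 100 = 10.1171%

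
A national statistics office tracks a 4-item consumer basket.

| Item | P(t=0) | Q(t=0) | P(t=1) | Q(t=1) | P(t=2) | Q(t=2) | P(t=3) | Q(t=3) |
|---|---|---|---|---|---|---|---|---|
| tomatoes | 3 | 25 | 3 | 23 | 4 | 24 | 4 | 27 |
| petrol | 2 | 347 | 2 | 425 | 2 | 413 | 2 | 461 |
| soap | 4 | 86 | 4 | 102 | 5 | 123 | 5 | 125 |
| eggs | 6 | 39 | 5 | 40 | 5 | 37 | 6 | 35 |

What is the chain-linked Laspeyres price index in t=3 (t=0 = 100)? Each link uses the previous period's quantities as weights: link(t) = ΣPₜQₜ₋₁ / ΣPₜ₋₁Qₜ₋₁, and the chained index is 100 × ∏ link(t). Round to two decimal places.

Link t=0→t=1:
ΣP(t=1)Q(t=0) = 3×25 + 2×347 + 4×86 + 5×39 = 75 + 694 + 344 + 195 = 1308
ΣP(t=0)Q(t=0) = 3×25 + 2×347 + 4×86 + 6×39 = 75 + 694 + 344 + 234 = 1347
link = 1308/1347 = 0.971047
Link t=1→t=2:
ΣP(t=2)Q(t=1) = 4×23 + 2×425 + 5×102 + 5×40 = 92 + 850 + 510 + 200 = 1652
ΣP(t=1)Q(t=1) = 3×23 + 2×425 + 4×102 + 5×40 = 69 + 850 + 408 + 200 = 1527
link = 1652/1527 = 1.081860
Link t=2→t=3:
ΣP(t=3)Q(t=2) = 4×24 + 2×413 + 5×123 + 6×37 = 96 + 826 + 615 + 222 = 1759
ΣP(t=2)Q(t=2) = 4×24 + 2×413 + 5×123 + 5×37 = 96 + 826 + 615 + 185 = 1722
link = 1759/1722 = 1.021487
Chained index = 100 × 0.971047 × 1.081860 × 1.021487 = 107.3109

107.31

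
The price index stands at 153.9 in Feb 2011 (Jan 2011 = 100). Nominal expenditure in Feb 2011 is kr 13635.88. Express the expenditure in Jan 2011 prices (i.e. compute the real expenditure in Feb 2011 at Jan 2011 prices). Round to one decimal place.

8860.2

Real = Nominal ÷ (Index/100) = 13635.88 ÷ (153.9/100)
     = 13635.88 ÷ 1.539 = 8860.2209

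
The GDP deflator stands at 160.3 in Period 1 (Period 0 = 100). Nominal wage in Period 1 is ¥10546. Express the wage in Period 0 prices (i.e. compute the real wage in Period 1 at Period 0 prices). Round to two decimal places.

6578.91

Real = Nominal ÷ (Index/100) = 10546 ÷ (160.3/100)
     = 10546 ÷ 1.603 = 6578.9145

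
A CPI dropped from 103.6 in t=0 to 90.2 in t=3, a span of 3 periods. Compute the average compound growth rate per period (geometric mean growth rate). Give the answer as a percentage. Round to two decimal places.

-4.51%

Growth factor = (90.2/103.6)^(1/3) = (0.870656)^(1/3) = 0.954880
Growth rate = 0.954880 − 1 = -0.045120 = -4.5120%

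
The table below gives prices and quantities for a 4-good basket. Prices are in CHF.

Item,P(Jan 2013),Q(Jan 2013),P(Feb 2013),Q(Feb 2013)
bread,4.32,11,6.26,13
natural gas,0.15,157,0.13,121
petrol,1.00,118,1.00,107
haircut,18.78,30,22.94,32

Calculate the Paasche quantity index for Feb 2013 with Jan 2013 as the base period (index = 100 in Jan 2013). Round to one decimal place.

Paasche quantity index uses current-period prices as weights.
ΣP(Feb 2013)·Q(Feb 2013) = 6.26×13 + 0.13×121 + 1.00×107 + 22.94×32 = 81.38 + 15.73 + 107 + 734.08 = 938.19
ΣP(Feb 2013)·Q(Jan 2013) = 6.26×11 + 0.13×157 + 1.00×118 + 22.94×30 = 68.86 + 20.41 + 118 + 688.2 = 895.47
Index = 938.19 / 895.47 × 100 = 104.7707

104.8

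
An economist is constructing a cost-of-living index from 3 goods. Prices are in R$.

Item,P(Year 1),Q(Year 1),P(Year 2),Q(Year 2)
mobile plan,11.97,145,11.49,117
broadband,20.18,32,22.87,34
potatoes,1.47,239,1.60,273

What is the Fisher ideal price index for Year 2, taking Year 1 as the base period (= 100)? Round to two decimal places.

Laspeyres component (base-period weights):
ΣP(Year 2)Q(Year 1) = 11.49×145 + 22.87×32 + 1.60×239 = 1666.05 + 731.84 + 382.4 = 2780.29
ΣP(Year 1)Q(Year 1) = 11.97×145 + 20.18×32 + 1.47×239 = 1735.65 + 645.76 + 351.33 = 2732.74
L = 2780.29 / 2732.74 × 100 = 101.7400
Paasche component (current-period weights):
ΣP(Year 2)Q(Year 2) = 11.49×117 + 22.87×34 + 1.60×273 = 1344.33 + 777.58 + 436.8 = 2558.71
ΣP(Year 1)Q(Year 2) = 11.97×117 + 20.18×34 + 1.47×273 = 1400.49 + 686.12 + 401.31 = 2487.92
P = 2558.71 / 2487.92 × 100 = 102.8453
Fisher = √(L × P) = √(101.7400 × 102.8453) = 102.2912

102.29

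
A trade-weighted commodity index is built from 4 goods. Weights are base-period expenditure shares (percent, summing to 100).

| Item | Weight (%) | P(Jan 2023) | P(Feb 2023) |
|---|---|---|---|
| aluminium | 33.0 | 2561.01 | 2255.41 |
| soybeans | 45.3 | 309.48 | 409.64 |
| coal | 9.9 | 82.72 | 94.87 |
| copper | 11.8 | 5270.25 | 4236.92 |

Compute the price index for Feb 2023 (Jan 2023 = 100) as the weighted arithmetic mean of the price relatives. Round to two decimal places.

109.86

aluminium: 33.0 × (2255.41/2561.01) = 33.0 × 0.880672 = 29.0622
soybeans: 45.3 × (409.64/309.48) = 45.3 × 1.323640 = 59.9609
coal: 9.9 × (94.87/82.72) = 9.9 × 1.146881 = 11.3541
copper: 11.8 × (4236.92/5270.25) = 11.8 × 0.803932 = 9.4864
Index = Σ wᵢ·(p₁ᵢ/p₀ᵢ) = 29.0622 + 59.9609 + 11.3541 + 9.4864 = 109.8636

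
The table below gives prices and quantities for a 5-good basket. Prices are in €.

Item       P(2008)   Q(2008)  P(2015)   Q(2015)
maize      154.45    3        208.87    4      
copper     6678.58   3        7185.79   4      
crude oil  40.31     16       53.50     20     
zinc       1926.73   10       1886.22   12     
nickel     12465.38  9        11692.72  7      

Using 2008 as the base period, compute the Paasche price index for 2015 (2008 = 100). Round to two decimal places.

Paasche price index uses current-period quantities as weights.
ΣP(2015)·Q(2015) = 208.87×4 + 7185.79×4 + 53.50×20 + 1886.22×12 + 11692.72×7 = 835.48 + 28743.16 + 1070 + 22634.64 + 81849.04 = 135132.32
ΣP(2008)·Q(2015) = 154.45×4 + 6678.58×4 + 40.31×20 + 1926.73×12 + 12465.38×7 = 617.8 + 26714.32 + 806.2 + 23120.76 + 87257.66 = 138516.74
Index = 135132.32 / 138516.74 × 100 = 97.5567

97.56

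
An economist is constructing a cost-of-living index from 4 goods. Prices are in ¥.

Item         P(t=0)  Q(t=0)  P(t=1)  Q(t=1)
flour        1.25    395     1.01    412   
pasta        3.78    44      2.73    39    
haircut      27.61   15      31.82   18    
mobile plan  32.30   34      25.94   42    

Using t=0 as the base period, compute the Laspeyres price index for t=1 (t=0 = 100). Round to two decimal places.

86.46

Laspeyres price index uses base-period quantities as weights.
ΣP(t=1)·Q(t=0) = 1.01×395 + 2.73×44 + 31.82×15 + 25.94×34 = 398.95 + 120.12 + 477.3 + 881.96 = 1878.33
ΣP(t=0)·Q(t=0) = 1.25×395 + 3.78×44 + 27.61×15 + 32.30×34 = 493.75 + 166.32 + 414.15 + 1098.2 = 2172.42
Index = 1878.33 / 2172.42 × 100 = 86.4626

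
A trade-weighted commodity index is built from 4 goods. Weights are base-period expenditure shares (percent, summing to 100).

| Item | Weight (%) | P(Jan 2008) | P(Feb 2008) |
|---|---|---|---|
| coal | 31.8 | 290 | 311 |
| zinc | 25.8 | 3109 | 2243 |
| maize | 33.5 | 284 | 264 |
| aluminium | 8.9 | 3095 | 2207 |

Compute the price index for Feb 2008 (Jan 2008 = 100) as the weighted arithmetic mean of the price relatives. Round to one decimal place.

coal: 31.8 × (311/290) = 31.8 × 1.072414 = 34.1028
zinc: 25.8 × (2243/3109) = 25.8 × 0.721454 = 18.6135
maize: 33.5 × (264/284) = 33.5 × 0.929577 = 31.1408
aluminium: 8.9 × (2207/3095) = 8.9 × 0.713086 = 6.3465
Index = Σ wᵢ·(p₁ᵢ/p₀ᵢ) = 34.1028 + 18.6135 + 31.1408 + 6.3465 = 90.2036

90.2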